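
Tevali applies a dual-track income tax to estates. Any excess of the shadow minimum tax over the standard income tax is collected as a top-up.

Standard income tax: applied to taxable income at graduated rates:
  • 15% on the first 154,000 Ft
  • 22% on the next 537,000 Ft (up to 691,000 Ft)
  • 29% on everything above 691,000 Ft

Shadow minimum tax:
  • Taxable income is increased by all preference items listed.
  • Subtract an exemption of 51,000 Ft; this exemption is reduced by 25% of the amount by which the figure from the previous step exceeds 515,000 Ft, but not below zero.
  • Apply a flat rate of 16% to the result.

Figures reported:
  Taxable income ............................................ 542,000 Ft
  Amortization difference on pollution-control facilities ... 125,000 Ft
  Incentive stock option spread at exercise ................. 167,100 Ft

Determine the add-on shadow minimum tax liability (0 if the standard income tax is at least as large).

24,996 Ft

Shadow minimum tax:
  Adjusted income: 542,000 Ft + 125,000 Ft + 167,100 Ft = 834,100 Ft
  Exemption: 25% × (834,100 Ft − 515,000 Ft) = 79,775 Ft ≥ 51,000 Ft, so the exemption is fully phased out
  Base: 834,100 Ft − 0 Ft = 834,100 Ft
  834,100 Ft × 16% = 133,456 Ft

Standard income tax:
  154,000 Ft × 15% = 23,100 Ft
  388,000 Ft × 22% = 85,360 Ft
  → 108,460 Ft

Excess of shadow minimum tax over standard income tax: 133,456 Ft − 108,460 Ft = 24,996 Ft.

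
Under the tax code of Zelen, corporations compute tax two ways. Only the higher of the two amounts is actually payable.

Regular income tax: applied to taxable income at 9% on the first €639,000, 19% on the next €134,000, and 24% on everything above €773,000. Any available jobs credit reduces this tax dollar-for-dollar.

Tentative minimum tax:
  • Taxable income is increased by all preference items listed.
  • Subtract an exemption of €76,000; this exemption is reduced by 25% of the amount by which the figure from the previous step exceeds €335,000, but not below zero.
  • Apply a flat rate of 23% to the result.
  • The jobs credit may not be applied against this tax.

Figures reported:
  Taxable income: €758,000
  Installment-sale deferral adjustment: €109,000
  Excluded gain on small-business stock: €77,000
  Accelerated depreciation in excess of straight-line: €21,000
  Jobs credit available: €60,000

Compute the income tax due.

Tentative minimum tax:
  Adjusted income: €758,000 + €109,000 + €77,000 + €21,000 = €965,000
  Exemption: 25% × (€965,000 − €335,000) = €157,500 ≥ €76,000, so the exemption is fully phased out
  Base: €965,000 − €0 = €965,000
  €965,000 × 23% = €221,950

Regular income tax:
  €639,000 × 9% = €57,510
  €119,000 × 19% = €22,610
  → €80,120
  Less jobs credit €60,000 → €20,120

€221,950 > €20,120, so the tentative minimum tax is the binding amount.

€221,950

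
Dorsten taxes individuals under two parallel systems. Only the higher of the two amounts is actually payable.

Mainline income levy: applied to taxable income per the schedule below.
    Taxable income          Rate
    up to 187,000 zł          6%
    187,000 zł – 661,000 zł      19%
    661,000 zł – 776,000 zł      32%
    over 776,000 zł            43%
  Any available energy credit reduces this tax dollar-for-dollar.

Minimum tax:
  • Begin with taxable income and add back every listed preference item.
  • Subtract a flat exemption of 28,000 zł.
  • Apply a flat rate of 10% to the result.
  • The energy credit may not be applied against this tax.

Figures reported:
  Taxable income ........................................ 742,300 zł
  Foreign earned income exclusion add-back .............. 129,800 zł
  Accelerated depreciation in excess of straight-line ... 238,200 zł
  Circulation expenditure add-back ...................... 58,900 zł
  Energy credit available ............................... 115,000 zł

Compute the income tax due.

114,120 zł

Mainline income levy:
  187,000 zł × 6% = 11,220 zł
  474,000 zł × 19% = 90,060 zł
  81,300 zł × 32% = 26,016 zł
  → 127,296 zł
  Less energy credit 115,000 zł → 12,296 zł

Minimum tax:
  Adjusted income: 742,300 zł + 129,800 zł + 238,200 zł + 58,900 zł = 1,169,200 zł
  Less exemption 28,000 zł → base 1,141,200 zł
  1,141,200 zł × 10% = 114,120 zł

114,120 zł > 12,296 zł, so the minimum tax is the binding amount.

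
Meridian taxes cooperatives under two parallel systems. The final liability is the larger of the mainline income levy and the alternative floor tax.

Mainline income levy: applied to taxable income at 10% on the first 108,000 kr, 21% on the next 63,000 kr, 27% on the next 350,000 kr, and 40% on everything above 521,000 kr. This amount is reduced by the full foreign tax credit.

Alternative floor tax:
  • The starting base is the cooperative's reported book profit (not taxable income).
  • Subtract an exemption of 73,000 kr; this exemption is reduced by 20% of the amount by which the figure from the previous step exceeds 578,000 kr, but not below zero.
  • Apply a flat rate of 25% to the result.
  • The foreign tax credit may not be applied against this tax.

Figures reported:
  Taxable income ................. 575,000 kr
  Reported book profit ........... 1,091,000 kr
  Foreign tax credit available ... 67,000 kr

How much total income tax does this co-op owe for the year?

272,750 kr

Alternative floor tax:
  Base (reported book profit): 1,091,000 kr
  Exemption: 20% × (1,091,000 kr − 578,000 kr) = 102,600 kr ≥ 73,000 kr, so the exemption is fully phased out
  Base: 1,091,000 kr − 0 kr = 1,091,000 kr
  1,091,000 kr × 25% = 272,750 kr

Mainline income levy:
  108,000 kr × 10% = 10,800 kr
  63,000 kr × 21% = 13,230 kr
  350,000 kr × 27% = 94,500 kr
  54,000 kr × 40% = 21,600 kr
  → 140,130 kr
  Less foreign tax credit 67,000 kr → 73,130 kr

272,750 kr > 73,130 kr, so the alternative floor tax is the binding amount.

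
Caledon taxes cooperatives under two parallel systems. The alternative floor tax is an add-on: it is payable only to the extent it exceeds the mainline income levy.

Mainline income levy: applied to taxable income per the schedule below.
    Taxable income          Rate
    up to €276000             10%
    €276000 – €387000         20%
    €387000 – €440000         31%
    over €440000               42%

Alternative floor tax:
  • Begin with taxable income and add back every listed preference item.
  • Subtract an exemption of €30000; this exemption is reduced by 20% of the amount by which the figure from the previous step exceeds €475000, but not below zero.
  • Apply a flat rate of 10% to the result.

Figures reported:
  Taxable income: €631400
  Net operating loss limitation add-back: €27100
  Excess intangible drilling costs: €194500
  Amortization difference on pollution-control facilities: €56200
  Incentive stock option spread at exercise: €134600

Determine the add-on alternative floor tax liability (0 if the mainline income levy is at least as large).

Alternative floor tax:
  Adjusted income: €631400 + €27100 + €194500 + €56200 + €134600 = €1043800
  Exemption: 20% × (€1043800 − €475000) = €113760 ≥ €30000, so the exemption is fully phased out
  Base: €1043800 − €0 = €1043800
  €1043800 × 10% = €104380

Mainline income levy:
  €276000 × 10% = €27600
  €111000 × 20% = €22200
  €53000 × 31% = €16430
  €191400 × 42% = €80388
  → €146618

€104380 ≤ €146618, so no add-on is due.

€0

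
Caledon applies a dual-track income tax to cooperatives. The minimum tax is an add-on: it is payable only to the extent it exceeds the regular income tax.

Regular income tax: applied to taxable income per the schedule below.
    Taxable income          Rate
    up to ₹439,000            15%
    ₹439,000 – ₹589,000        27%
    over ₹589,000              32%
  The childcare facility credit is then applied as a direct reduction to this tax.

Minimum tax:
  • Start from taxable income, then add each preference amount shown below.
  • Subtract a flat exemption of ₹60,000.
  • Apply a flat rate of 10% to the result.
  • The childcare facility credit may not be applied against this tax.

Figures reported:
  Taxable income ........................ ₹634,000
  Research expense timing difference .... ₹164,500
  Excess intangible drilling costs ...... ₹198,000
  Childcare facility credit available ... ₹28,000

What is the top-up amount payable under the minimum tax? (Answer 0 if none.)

₹900

Minimum tax:
  Adjusted income: ₹634,000 + ₹164,500 + ₹198,000 = ₹996,500
  Less exemption ₹60,000 → base ₹936,500
  ₹936,500 × 10% = ₹93,650

Regular income tax:
  ₹439,000 × 15% = ₹65,850
  ₹150,000 × 27% = ₹40,500
  ₹45,000 × 32% = ₹14,400
  → ₹120,750
  Less childcare facility credit ₹28,000 → ₹92,750

Excess of minimum tax over regular income tax: ₹93,650 − ₹92,750 = ₹900.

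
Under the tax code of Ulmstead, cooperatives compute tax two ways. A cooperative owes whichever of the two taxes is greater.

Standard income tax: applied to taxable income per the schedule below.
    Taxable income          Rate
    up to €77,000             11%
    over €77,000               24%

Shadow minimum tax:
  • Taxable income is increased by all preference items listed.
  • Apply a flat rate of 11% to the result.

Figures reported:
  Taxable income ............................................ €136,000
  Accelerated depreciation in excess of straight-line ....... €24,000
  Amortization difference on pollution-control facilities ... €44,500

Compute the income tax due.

€22,630

Standard income tax:
  €77,000 × 11% = €8,470
  €59,000 × 24% = €14,160
  → €22,630

Shadow minimum tax:
  Adjusted income: €136,000 + €24,000 + €44,500 = €204,500
  €204,500 × 11% = €22,495

€22,630 > €22,495, so the standard income tax governs.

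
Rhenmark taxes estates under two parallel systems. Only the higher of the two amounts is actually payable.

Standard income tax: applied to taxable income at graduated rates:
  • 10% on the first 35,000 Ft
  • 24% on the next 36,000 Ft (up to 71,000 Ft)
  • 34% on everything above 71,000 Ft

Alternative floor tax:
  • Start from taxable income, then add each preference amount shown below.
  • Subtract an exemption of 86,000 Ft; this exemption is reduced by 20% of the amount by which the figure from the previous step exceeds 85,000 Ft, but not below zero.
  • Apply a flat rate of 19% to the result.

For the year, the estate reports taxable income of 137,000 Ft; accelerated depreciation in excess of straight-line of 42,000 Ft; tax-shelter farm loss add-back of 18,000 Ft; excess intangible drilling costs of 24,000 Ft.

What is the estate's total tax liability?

34,580 Ft

Standard income tax:
  35,000 Ft × 10% = 3,500 Ft
  36,000 Ft × 24% = 8,640 Ft
  66,000 Ft × 34% = 22,440 Ft
  → 34,580 Ft

Alternative floor tax:
  Adjusted income: 137,000 Ft + 42,000 Ft + 18,000 Ft + 24,000 Ft = 221,000 Ft
  Exemption: 86,000 Ft − 20% × (221,000 Ft − 85,000 Ft) = 86,000 Ft − 27,200 Ft = 58,800 Ft
  Base: 221,000 Ft − 58,800 Ft = 162,200 Ft
  162,200 Ft × 19% = 30,818 Ft

34,580 Ft > 30,818 Ft, so the standard income tax governs.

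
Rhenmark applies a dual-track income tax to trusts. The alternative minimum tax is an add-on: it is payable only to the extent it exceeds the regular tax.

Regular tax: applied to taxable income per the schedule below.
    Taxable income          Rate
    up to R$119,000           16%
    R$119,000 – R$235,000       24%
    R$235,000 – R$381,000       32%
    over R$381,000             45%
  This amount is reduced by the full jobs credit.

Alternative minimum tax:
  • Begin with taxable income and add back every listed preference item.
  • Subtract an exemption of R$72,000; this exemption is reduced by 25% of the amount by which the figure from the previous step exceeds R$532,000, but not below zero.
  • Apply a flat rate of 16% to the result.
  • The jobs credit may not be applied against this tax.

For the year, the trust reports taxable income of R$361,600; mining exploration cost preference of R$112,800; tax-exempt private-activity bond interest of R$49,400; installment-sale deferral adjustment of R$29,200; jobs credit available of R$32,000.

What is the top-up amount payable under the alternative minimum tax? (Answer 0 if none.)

Alternative minimum tax:
  Adjusted income: R$361,600 + R$112,800 + R$49,400 + R$29,200 = R$553,000
  Exemption: R$72,000 − 25% × (R$553,000 − R$532,000) = R$72,000 − R$5,250 = R$66,750
  Base: R$553,000 − R$66,750 = R$486,250
  R$486,250 × 16% = R$77,800

Regular tax:
  R$119,000 × 16% = R$19,040
  R$116,000 × 24% = R$27,840
  R$126,600 × 32% = R$40,512
  → R$87,392
  Less jobs credit R$32,000 → R$55,392

Excess of alternative minimum tax over regular tax: R$77,800 − R$55,392 = R$22,408.

R$22,408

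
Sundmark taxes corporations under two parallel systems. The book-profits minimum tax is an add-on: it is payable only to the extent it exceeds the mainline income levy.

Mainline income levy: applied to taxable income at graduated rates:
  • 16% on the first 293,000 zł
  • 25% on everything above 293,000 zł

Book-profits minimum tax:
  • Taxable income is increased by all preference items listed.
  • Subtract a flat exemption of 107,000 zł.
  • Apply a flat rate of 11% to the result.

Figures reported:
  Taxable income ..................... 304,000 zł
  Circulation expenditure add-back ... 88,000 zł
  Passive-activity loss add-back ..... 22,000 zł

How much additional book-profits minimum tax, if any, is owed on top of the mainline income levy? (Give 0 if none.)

0 zł

Book-profits minimum tax:
  Adjusted income: 304,000 zł + 88,000 zł + 22,000 zł = 414,000 zł
  Less exemption 107,000 zł → base 307,000 zł
  307,000 zł × 11% = 33,770 zł

Mainline income levy:
  293,000 zł × 16% = 46,880 zł
  11,000 zł × 25% = 2,750 zł
  → 49,630 zł

33,770 zł ≤ 49,630 zł, so no add-on is due.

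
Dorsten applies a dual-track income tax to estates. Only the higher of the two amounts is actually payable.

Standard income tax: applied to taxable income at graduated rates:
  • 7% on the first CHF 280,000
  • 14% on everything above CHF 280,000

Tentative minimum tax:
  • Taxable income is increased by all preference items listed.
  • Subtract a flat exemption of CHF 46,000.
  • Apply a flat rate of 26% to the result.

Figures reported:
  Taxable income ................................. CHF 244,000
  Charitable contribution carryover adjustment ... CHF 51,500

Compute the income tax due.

Tentative minimum tax:
  Adjusted income: CHF 244,000 + CHF 51,500 = CHF 295,500
  Less exemption CHF 46,000 → base CHF 249,500
  CHF 249,500 × 26% = CHF 64,870

Standard income tax:
  CHF 244,000 × 7% = CHF 17,080

CHF 64,870 > CHF 17,080, so the tentative minimum tax is the binding amount.

CHF 64,870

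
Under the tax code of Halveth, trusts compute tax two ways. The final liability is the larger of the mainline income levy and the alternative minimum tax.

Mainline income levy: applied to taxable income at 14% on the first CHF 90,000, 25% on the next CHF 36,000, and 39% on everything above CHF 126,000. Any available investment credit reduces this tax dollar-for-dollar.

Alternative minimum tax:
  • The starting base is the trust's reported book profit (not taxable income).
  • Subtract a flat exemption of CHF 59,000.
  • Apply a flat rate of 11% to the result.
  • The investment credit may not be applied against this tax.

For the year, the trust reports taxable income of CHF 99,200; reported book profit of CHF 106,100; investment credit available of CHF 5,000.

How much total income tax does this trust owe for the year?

CHF 9,900

Mainline income levy:
  CHF 90,000 × 14% = CHF 12,600
  CHF 9,200 × 25% = CHF 2,300
  → CHF 14,900
  Less investment credit CHF 5,000 → CHF 9,900

Alternative minimum tax:
  Base (reported book profit): CHF 106,100
  Less exemption CHF 59,000 → base CHF 47,100
  CHF 47,100 × 11% = CHF 5,181

CHF 9,900 > CHF 5,181, so the mainline income levy governs.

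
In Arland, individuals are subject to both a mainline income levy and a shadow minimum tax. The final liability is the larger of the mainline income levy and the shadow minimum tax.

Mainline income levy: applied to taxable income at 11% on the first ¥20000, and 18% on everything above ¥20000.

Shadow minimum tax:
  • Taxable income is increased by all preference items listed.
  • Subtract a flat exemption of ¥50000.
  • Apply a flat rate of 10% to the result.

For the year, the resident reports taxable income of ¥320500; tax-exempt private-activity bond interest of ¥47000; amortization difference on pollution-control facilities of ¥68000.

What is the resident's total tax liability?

Mainline income levy:
  ¥20000 × 11% = ¥2200
  ¥300500 × 18% = ¥54090
  → ¥56290

Shadow minimum tax:
  Adjusted income: ¥320500 + ¥47000 + ¥68000 = ¥435500
  Less exemption ¥50000 → base ¥385500
  ¥385500 × 10% = ¥38550

¥56290 > ¥38550, so the mainline income levy governs.

¥56290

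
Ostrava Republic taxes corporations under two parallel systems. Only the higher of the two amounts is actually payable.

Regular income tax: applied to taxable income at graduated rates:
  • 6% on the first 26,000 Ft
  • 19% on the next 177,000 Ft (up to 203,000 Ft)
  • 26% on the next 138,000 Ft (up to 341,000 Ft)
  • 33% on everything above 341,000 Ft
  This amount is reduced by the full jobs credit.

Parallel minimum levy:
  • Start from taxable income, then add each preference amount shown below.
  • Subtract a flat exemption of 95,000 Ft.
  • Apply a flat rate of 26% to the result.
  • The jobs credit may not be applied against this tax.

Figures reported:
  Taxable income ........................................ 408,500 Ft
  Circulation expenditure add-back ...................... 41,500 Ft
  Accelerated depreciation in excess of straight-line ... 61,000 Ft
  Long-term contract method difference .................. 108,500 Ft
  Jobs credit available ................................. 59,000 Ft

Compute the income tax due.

136,370 Ft

Parallel minimum levy:
  Adjusted income: 408,500 Ft + 41,500 Ft + 61,000 Ft + 108,500 Ft = 619,500 Ft
  Less exemption 95,000 Ft → base 524,500 Ft
  524,500 Ft × 26% = 136,370 Ft

Regular income tax:
  26,000 Ft × 6% = 1,560 Ft
  177,000 Ft × 19% = 33,630 Ft
  138,000 Ft × 26% = 35,880 Ft
  67,500 Ft × 33% = 22,275 Ft
  → 93,345 Ft
  Less jobs credit 59,000 Ft → 34,345 Ft

136,370 Ft > 34,345 Ft, so the parallel minimum levy is the binding amount.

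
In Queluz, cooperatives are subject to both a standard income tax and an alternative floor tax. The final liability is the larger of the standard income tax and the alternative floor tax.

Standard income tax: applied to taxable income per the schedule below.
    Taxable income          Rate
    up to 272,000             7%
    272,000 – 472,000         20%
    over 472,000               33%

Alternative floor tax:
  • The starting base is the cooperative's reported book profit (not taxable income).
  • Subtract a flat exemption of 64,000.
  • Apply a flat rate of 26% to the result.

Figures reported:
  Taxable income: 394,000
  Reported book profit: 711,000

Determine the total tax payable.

Alternative floor tax:
  Base (reported book profit): 711,000
  Less exemption 64,000 → base 647,000
  647,000 × 26% = 168,220

Standard income tax:
  272,000 × 7% = 19,040
  122,000 × 20% = 24,400
  → 43,440

168,220 > 43,440, so the alternative floor tax is the binding amount.

168,220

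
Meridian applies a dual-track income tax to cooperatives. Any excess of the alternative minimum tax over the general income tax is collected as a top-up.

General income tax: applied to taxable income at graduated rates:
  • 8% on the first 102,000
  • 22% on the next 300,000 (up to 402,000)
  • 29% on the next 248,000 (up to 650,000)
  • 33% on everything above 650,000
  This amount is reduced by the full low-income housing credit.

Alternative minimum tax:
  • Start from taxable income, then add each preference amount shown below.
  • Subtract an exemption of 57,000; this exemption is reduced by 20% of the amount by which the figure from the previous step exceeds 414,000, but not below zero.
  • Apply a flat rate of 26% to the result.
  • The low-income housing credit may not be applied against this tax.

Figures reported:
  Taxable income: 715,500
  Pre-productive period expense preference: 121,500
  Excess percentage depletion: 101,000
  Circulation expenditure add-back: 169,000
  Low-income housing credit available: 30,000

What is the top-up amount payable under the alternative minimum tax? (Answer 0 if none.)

Alternative minimum tax:
  Adjusted income: 715,500 + 121,500 + 101,000 + 169,000 = 1,107,000
  Exemption: 20% × (1,107,000 − 414,000) = 138,600 ≥ 57,000, so the exemption is fully phased out
  Base: 1,107,000 − 0 = 1,107,000
  1,107,000 × 26% = 287,820

General income tax:
  102,000 × 8% = 8,160
  300,000 × 22% = 66,000
  248,000 × 29% = 71,920
  65,500 × 33% = 21,615
  → 167,695
  Less low-income housing credit 30,000 → 137,695

Excess of alternative minimum tax over general income tax: 287,820 − 137,695 = 150,125.

150,125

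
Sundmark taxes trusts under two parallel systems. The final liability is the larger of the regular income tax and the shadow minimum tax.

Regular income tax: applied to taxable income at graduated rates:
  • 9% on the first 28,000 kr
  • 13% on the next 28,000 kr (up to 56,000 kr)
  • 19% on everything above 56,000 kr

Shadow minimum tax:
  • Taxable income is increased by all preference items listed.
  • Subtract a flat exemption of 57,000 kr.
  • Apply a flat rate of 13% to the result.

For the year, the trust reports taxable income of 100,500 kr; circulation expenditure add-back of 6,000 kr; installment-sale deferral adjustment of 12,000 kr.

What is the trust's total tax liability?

Shadow minimum tax:
  Adjusted income: 100,500 kr + 6,000 kr + 12,000 kr = 118,500 kr
  Less exemption 57,000 kr → base 61,500 kr
  61,500 kr × 13% = 7,995 kr

Regular income tax:
  28,000 kr × 9% = 2,520 kr
  28,000 kr × 13% = 3,640 kr
  44,500 kr × 19% = 8,455 kr
  → 14,615 kr

14,615 kr > 7,995 kr, so the regular income tax governs.

14,615 kr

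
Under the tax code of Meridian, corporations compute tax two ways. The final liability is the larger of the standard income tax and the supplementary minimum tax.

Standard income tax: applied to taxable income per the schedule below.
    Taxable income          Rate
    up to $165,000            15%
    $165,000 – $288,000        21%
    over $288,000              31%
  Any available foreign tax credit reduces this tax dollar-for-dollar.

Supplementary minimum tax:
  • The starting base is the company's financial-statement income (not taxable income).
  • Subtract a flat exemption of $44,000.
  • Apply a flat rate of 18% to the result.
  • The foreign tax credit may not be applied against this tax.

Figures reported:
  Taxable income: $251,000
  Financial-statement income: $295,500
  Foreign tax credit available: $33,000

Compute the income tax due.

Supplementary minimum tax:
  Base (financial-statement income): $295,500
  Less exemption $44,000 → base $251,500
  $251,500 × 18% = $45,270

Standard income tax:
  $165,000 × 15% = $24,750
  $86,000 × 21% = $18,060
  → $42,810
  Less foreign tax credit $33,000 → $9,810

$45,270 > $9,810, so the supplementary minimum tax is the binding amount.

$45,270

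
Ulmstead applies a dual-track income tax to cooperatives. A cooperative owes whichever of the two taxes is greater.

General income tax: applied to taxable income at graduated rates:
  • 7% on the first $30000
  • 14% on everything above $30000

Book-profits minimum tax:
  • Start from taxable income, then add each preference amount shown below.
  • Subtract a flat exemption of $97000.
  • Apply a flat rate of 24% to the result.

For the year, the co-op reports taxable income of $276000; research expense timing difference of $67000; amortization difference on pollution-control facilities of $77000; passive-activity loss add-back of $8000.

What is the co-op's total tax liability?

Book-profits minimum tax:
  Adjusted income: $276000 + $67000 + $77000 + $8000 = $428000
  Less exemption $97000 → base $331000
  $331000 × 24% = $79440

General income tax:
  $30000 × 7% = $2100
  $246000 × 14% = $34440
  → $36540

$79440 > $36540, so the book-profits minimum tax is the binding amount.

$79440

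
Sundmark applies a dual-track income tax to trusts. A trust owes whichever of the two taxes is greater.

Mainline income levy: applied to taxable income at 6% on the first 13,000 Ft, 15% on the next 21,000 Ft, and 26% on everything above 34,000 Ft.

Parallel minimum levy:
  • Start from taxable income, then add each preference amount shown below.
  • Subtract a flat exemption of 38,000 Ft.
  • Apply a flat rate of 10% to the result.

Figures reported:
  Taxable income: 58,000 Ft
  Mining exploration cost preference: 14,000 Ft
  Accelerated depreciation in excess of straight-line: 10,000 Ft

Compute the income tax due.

Mainline income levy:
  13,000 Ft × 6% = 780 Ft
  21,000 Ft × 15% = 3,150 Ft
  24,000 Ft × 26% = 6,240 Ft
  → 10,170 Ft

Parallel minimum levy:
  Adjusted income: 58,000 Ft + 14,000 Ft + 10,000 Ft = 82,000 Ft
  Less exemption 38,000 Ft → base 44,000 Ft
  44,000 Ft × 10% = 4,400 Ft

10,170 Ft > 4,400 Ft, so the mainline income levy governs.

10,170 Ft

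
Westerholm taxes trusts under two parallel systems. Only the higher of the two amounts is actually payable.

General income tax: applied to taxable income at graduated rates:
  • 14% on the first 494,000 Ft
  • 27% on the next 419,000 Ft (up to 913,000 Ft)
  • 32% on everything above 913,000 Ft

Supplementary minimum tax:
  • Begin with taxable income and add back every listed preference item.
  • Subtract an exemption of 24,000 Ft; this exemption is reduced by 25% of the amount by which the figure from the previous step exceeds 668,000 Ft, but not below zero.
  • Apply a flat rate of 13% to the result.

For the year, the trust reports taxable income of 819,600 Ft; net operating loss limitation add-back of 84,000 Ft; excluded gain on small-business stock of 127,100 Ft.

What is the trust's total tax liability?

157,072 Ft

Supplementary minimum tax:
  Adjusted income: 819,600 Ft + 84,000 Ft + 127,100 Ft = 1,030,700 Ft
  Exemption: 25% × (1,030,700 Ft − 668,000 Ft) = 90,675 Ft ≥ 24,000 Ft, so the exemption is fully phased out
  Base: 1,030,700 Ft − 0 Ft = 1,030,700 Ft
  1,030,700 Ft × 13% = 133,991 Ft

General income tax:
  494,000 Ft × 14% = 69,160 Ft
  325,600 Ft × 27% = 87,912 Ft
  → 157,072 Ft

157,072 Ft > 133,991 Ft, so the general income tax governs.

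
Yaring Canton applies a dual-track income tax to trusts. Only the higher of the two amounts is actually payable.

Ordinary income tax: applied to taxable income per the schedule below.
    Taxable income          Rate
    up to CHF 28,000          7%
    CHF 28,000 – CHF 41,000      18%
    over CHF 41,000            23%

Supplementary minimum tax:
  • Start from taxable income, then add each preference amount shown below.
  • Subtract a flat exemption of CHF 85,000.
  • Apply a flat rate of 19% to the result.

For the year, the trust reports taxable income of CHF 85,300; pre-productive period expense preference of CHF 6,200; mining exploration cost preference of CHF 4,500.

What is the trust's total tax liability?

CHF 14,489

Ordinary income tax:
  CHF 28,000 × 7% = CHF 1,960
  CHF 13,000 × 18% = CHF 2,340
  CHF 44,300 × 23% = CHF 10,189
  → CHF 14,489

Supplementary minimum tax:
  Adjusted income: CHF 85,300 + CHF 6,200 + CHF 4,500 = CHF 96,000
  Less exemption CHF 85,000 → base CHF 11,000
  CHF 11,000 × 19% = CHF 2,090

CHF 14,489 > CHF 2,090, so the ordinary income tax governs.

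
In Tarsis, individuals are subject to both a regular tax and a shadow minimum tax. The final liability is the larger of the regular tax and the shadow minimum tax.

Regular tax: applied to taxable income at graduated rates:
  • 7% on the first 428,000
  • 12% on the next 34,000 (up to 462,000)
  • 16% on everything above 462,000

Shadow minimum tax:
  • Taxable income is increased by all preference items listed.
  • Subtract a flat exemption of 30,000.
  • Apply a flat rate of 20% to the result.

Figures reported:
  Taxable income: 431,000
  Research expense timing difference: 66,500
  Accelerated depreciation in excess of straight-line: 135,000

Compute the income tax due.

120,500

Shadow minimum tax:
  Adjusted income: 431,000 + 66,500 + 135,000 = 632,500
  Less exemption 30,000 → base 602,500
  602,500 × 20% = 120,500

Regular tax:
  428,000 × 7% = 29,960
  3,000 × 12% = 360
  → 30,320

120,500 > 30,320, so the shadow minimum tax is the binding amount.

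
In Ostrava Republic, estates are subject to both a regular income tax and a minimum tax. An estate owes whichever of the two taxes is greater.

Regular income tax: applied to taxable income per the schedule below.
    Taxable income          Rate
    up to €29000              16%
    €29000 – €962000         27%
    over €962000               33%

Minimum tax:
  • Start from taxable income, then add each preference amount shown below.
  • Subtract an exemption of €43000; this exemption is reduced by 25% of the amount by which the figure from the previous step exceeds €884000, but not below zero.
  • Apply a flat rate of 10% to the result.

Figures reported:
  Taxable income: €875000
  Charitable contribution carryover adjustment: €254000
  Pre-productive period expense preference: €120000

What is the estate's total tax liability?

€233060

Regular income tax:
  €29000 × 16% = €4640
  €846000 × 27% = €228420
  → €233060

Minimum tax:
  Adjusted income: €875000 + €254000 + €120000 = €1249000
  Exemption: 25% × (€1249000 − €884000) = €91250 ≥ €43000, so the exemption is fully phased out
  Base: €1249000 − €0 = €1249000
  €1249000 × 10% = €124900

€233060 > €124900, so the regular income tax governs.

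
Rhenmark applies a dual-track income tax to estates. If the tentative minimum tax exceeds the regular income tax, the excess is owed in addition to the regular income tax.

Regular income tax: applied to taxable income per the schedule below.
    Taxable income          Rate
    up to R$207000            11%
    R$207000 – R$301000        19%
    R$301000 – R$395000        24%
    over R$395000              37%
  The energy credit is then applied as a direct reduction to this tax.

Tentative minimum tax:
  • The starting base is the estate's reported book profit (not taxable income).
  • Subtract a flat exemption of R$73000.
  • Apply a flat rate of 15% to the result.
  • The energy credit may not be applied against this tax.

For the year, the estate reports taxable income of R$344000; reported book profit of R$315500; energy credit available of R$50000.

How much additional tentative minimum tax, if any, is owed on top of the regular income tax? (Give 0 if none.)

R$35425

Tentative minimum tax:
  Base (reported book profit): R$315500
  Less exemption R$73000 → base R$242500
  R$242500 × 15% = R$36375

Regular income tax:
  R$207000 × 11% = R$22770
  R$94000 × 19% = R$17860
  R$43000 × 24% = R$10320
  → R$50950
  Less energy credit R$50000 → R$950

Excess of tentative minimum tax over regular income tax: R$36375 − R$950 = R$35425.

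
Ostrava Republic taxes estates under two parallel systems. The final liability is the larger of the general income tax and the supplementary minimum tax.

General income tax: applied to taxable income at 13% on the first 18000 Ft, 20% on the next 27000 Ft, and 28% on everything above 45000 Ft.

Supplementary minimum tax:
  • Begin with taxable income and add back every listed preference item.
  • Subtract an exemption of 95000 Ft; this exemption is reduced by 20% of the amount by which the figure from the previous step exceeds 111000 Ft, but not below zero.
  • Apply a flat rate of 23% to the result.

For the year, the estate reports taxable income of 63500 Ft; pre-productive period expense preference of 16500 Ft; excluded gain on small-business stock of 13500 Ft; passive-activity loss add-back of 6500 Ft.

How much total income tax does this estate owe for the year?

12920 Ft

General income tax:
  18000 Ft × 13% = 2340 Ft
  27000 Ft × 20% = 5400 Ft
  18500 Ft × 28% = 5180 Ft
  → 12920 Ft

Supplementary minimum tax:
  Adjusted income: 63500 Ft + 16500 Ft + 13500 Ft + 6500 Ft = 100000 Ft
  Exemption: 100000 Ft ≤ 111000 Ft, so full 95000 Ft applies
  Base: 100000 Ft − 95000 Ft = 5000 Ft
  5000 Ft × 23% = 1150 Ft

12920 Ft > 1150 Ft, so the general income tax governs.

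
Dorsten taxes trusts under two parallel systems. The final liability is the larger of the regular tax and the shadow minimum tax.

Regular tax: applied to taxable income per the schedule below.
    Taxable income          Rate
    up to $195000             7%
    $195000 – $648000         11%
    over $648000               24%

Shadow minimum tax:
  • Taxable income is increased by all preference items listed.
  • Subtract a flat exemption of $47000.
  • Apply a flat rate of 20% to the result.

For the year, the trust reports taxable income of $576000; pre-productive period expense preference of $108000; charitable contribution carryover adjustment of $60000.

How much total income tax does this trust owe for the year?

Regular tax:
  $195000 × 7% = $13650
  $381000 × 11% = $41910
  → $55560

Shadow minimum tax:
  Adjusted income: $576000 + $108000 + $60000 = $744000
  Less exemption $47000 → base $697000
  $697000 × 20% = $139400

$139400 > $55560, so the shadow minimum tax is the binding amount.

$139400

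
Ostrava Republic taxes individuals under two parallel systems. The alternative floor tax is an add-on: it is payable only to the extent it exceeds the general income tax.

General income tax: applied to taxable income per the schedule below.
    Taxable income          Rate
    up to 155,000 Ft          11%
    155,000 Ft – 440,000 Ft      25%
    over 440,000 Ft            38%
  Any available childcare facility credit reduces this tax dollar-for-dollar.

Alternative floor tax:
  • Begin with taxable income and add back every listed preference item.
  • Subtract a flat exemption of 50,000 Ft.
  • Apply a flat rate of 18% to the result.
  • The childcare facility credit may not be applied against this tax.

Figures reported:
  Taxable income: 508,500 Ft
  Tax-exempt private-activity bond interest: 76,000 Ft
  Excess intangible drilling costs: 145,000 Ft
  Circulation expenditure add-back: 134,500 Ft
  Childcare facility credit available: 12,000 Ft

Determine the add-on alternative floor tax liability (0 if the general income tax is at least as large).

Alternative floor tax:
  Adjusted income: 508,500 Ft + 76,000 Ft + 145,000 Ft + 134,500 Ft = 864,000 Ft
  Less exemption 50,000 Ft → base 814,000 Ft
  814,000 Ft × 18% = 146,520 Ft

General income tax:
  155,000 Ft × 11% = 17,050 Ft
  285,000 Ft × 25% = 71,250 Ft
  68,500 Ft × 38% = 26,030 Ft
  → 114,330 Ft
  Less childcare facility credit 12,000 Ft → 102,330 Ft

Excess of alternative floor tax over general income tax: 146,520 Ft − 102,330 Ft = 44,190 Ft.

44,190 Ft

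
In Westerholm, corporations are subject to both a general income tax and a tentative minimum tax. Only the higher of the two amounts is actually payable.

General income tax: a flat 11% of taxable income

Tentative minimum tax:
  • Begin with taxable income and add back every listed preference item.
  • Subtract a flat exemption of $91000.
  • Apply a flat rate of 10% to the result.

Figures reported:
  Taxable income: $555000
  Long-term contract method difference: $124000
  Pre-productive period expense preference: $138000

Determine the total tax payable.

$72600

Tentative minimum tax:
  Adjusted income: $555000 + $124000 + $138000 = $817000
  Less exemption $91000 → base $726000
  $726000 × 10% = $72600

General income tax:
  $555000 × 11% = $61050

$72600 > $61050, so the tentative minimum tax is the binding amount.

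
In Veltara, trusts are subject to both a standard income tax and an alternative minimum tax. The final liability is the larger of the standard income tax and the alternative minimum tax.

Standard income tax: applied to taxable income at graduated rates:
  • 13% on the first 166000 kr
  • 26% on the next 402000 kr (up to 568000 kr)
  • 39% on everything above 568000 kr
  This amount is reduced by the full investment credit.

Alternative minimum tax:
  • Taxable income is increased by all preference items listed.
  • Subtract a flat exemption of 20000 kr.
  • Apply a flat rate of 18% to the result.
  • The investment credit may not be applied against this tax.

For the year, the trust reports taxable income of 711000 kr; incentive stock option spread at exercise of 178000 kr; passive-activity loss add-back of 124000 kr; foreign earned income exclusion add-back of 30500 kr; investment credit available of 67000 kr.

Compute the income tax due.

184230 kr

Alternative minimum tax:
  Adjusted income: 711000 kr + 178000 kr + 124000 kr + 30500 kr = 1043500 kr
  Less exemption 20000 kr → base 1023500 kr
  1023500 kr × 18% = 184230 kr

Standard income tax:
  166000 kr × 13% = 21580 kr
  402000 kr × 26% = 104520 kr
  143000 kr × 39% = 55770 kr
  → 181870 kr
  Less investment credit 67000 kr → 114870 kr

184230 kr > 114870 kr, so the alternative minimum tax is the binding amount.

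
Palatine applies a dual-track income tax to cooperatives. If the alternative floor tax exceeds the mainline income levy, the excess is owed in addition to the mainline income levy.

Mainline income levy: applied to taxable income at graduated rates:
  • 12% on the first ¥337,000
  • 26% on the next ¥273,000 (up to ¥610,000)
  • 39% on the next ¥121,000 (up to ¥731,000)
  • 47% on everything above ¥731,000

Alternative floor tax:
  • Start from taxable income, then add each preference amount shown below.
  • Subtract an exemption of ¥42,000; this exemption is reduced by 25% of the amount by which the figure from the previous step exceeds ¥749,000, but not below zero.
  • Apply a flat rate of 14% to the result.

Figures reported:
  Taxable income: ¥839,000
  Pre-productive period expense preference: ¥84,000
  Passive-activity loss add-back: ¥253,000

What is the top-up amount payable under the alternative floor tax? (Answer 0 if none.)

Mainline income levy:
  ¥337,000 × 12% = ¥40,440
  ¥273,000 × 26% = ¥70,980
  ¥121,000 × 39% = ¥47,190
  ¥108,000 × 47% = ¥50,760
  → ¥209,370

Alternative floor tax:
  Adjusted income: ¥839,000 + ¥84,000 + ¥253,000 = ¥1,176,000
  Exemption: 25% × (¥1,176,000 − ¥749,000) = ¥106,750 ≥ ¥42,000, so the exemption is fully phased out
  Base: ¥1,176,000 − ¥0 = ¥1,176,000
  ¥1,176,000 × 14% = ¥164,640

¥164,640 ≤ ¥209,370, so no add-on is due.

¥0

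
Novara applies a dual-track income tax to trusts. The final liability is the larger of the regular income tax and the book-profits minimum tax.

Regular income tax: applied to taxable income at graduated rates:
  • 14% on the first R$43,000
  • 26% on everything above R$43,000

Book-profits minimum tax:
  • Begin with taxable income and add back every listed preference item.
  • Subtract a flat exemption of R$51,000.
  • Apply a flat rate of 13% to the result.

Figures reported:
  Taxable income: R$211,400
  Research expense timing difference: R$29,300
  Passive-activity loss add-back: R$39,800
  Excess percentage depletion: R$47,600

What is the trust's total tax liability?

R$49,804

Book-profits minimum tax:
  Adjusted income: R$211,400 + R$29,300 + R$39,800 + R$47,600 = R$328,100
  Less exemption R$51,000 → base R$277,100
  R$277,100 × 13% = R$36,023

Regular income tax:
  R$43,000 × 14% = R$6,020
  R$168,400 × 26% = R$43,784
  → R$49,804

R$49,804 > R$36,023, so the regular income tax governs.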